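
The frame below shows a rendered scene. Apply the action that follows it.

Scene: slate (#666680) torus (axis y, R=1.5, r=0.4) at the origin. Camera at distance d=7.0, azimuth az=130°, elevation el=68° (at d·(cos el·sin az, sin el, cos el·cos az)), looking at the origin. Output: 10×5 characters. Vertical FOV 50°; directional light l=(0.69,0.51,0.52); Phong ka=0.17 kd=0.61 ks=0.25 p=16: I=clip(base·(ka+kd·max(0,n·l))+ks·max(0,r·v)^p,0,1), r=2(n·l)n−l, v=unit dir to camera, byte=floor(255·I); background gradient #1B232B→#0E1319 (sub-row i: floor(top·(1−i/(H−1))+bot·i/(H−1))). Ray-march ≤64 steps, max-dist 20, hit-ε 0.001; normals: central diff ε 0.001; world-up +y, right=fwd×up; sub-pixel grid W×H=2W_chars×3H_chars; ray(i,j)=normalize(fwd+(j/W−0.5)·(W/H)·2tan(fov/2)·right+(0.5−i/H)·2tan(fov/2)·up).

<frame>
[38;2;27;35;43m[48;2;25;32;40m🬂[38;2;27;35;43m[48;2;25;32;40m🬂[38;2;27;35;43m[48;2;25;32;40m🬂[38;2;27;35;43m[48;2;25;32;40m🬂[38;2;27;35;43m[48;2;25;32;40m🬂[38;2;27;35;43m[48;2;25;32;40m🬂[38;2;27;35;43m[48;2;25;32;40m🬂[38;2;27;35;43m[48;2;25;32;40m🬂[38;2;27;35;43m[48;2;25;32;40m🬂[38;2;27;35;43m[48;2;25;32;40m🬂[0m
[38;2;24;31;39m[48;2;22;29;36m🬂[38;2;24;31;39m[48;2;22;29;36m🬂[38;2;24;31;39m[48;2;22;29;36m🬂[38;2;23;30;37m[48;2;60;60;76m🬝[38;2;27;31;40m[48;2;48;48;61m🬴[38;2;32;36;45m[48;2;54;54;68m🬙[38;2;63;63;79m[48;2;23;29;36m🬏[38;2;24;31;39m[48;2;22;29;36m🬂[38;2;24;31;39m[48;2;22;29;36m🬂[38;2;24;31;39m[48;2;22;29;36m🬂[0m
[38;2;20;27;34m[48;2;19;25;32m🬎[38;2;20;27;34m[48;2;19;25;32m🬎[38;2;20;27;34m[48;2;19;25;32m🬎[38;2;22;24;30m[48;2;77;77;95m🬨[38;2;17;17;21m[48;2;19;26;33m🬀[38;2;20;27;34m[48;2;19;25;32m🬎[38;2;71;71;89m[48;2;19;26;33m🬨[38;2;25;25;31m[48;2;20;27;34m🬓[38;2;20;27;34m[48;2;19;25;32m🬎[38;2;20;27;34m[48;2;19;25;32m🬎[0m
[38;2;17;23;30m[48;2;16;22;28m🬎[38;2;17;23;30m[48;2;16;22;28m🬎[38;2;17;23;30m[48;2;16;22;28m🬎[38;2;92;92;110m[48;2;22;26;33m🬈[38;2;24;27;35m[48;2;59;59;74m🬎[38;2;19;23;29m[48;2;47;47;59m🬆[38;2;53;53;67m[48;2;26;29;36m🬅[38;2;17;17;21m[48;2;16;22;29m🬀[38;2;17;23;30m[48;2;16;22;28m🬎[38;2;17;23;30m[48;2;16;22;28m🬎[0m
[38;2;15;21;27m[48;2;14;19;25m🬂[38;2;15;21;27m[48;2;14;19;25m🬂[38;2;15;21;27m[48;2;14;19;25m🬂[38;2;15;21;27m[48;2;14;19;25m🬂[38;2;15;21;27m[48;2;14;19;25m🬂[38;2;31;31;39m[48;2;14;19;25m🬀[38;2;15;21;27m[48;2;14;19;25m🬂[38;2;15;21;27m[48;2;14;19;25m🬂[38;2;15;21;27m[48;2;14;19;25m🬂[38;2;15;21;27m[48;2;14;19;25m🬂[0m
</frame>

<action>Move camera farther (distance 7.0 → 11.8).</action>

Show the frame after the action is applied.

<frame>
[38;2;27;35;43m[48;2;25;32;40m🬂[38;2;27;35;43m[48;2;25;32;40m🬂[38;2;27;35;43m[48;2;25;32;40m🬂[38;2;27;35;43m[48;2;25;32;40m🬂[38;2;27;35;43m[48;2;25;32;40m🬂[38;2;27;35;43m[48;2;25;32;40m🬂[38;2;27;35;43m[48;2;25;32;40m🬂[38;2;27;35;43m[48;2;25;32;40m🬂[38;2;27;35;43m[48;2;25;32;40m🬂[38;2;27;35;43m[48;2;25;32;40m🬂[0m
[38;2;24;31;39m[48;2;22;29;36m🬂[38;2;24;31;39m[48;2;22;29;36m🬂[38;2;24;31;39m[48;2;22;29;36m🬂[38;2;24;31;39m[48;2;22;29;36m🬂[38;2;24;31;39m[48;2;22;29;36m🬂[38;2;24;31;39m[48;2;22;29;36m🬂[38;2;24;31;39m[48;2;22;29;36m🬂[38;2;24;31;39m[48;2;22;29;36m🬂[38;2;24;31;39m[48;2;22;29;36m🬂[38;2;24;31;39m[48;2;22;29;36m🬂[0m
[38;2;20;27;34m[48;2;19;25;32m🬎[38;2;20;27;34m[48;2;19;25;32m🬎[38;2;20;27;34m[48;2;19;25;32m🬎[38;2;20;27;34m[48;2;19;25;32m🬎[38;2;45;45;56m[48;2;23;28;35m🬓[38;2;77;77;94m[48;2;24;29;37m🬁[38;2;52;52;65m[48;2;20;27;34m🬓[38;2;20;27;34m[48;2;19;25;32m🬎[38;2;20;27;34m[48;2;19;25;32m🬎[38;2;20;27;34m[48;2;19;25;32m🬎[0m
[38;2;17;23;30m[48;2;16;22;28m🬎[38;2;17;23;30m[48;2;16;22;28m🬎[38;2;17;23;30m[48;2;16;22;28m🬎[38;2;17;23;30m[48;2;16;22;28m🬎[38;2;74;74;93m[48;2;21;26;33m🬀[38;2;43;43;54m[48;2;20;24;31m🬅[38;2;17;17;21m[48;2;16;22;29m🬀[38;2;17;23;30m[48;2;16;22;28m🬎[38;2;17;23;30m[48;2;16;22;28m🬎[38;2;17;23;30m[48;2;16;22;28m🬎[0m
[38;2;15;21;27m[48;2;14;19;25m🬂[38;2;15;21;27m[48;2;14;19;25m🬂[38;2;15;21;27m[48;2;14;19;25m🬂[38;2;15;21;27m[48;2;14;19;25m🬂[38;2;15;21;27m[48;2;14;19;25m🬂[38;2;15;21;27m[48;2;14;19;25m🬂[38;2;15;21;27m[48;2;14;19;25m🬂[38;2;15;21;27m[48;2;14;19;25m🬂[38;2;15;21;27m[48;2;14;19;25m🬂[38;2;15;21;27m[48;2;14;19;25m🬂[0m
</frame>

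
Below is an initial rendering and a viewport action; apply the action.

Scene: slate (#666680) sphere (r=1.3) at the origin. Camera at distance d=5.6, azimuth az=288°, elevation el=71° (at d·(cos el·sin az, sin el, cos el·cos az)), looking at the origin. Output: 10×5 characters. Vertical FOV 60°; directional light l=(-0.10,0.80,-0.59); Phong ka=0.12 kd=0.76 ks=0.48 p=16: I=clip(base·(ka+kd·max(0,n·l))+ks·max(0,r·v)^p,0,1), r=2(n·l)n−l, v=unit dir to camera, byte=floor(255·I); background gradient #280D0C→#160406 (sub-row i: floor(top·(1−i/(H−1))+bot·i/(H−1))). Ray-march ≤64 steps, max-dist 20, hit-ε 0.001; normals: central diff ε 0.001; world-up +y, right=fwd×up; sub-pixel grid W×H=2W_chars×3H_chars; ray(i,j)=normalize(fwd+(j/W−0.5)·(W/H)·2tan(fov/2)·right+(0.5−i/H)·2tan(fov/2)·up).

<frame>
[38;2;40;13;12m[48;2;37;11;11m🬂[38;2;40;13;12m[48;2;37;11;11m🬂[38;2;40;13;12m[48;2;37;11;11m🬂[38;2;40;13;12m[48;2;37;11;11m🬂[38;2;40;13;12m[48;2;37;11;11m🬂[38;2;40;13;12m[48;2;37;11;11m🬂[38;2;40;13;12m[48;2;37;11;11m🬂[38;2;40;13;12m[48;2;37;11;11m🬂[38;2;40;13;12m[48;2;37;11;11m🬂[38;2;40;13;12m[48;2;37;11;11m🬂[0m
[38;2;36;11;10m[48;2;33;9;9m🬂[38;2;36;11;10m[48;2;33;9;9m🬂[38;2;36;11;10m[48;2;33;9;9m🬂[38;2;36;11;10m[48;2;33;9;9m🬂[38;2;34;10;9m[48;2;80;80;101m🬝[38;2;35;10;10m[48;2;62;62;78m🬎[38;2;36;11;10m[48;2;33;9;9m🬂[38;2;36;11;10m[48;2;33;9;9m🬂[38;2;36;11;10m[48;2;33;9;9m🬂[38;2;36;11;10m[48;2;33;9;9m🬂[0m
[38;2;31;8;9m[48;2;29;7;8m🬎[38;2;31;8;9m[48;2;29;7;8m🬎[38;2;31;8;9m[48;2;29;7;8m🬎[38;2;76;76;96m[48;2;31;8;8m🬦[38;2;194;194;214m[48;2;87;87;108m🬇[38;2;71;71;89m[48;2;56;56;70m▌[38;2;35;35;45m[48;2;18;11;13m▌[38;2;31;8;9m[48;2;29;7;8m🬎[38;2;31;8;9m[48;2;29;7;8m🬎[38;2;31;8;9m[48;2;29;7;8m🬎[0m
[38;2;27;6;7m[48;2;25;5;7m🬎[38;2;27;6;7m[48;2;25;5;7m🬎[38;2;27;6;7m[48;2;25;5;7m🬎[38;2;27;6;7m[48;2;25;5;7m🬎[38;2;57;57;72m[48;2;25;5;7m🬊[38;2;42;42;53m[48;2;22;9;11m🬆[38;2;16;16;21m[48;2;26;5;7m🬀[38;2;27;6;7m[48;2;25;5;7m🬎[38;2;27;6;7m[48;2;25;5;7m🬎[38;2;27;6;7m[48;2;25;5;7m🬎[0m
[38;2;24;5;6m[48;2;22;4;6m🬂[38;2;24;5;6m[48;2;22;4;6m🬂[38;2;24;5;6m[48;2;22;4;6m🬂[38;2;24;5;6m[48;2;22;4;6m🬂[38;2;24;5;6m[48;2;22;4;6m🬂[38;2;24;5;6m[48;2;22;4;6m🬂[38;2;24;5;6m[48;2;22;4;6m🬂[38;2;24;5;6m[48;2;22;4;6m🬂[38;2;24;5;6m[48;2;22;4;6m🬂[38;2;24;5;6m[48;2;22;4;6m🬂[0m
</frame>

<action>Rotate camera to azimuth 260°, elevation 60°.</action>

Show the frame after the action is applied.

<frame>
[38;2;40;13;12m[48;2;37;11;11m🬂[38;2;40;13;12m[48;2;37;11;11m🬂[38;2;40;13;12m[48;2;37;11;11m🬂[38;2;40;13;12m[48;2;37;11;11m🬂[38;2;40;13;12m[48;2;37;11;11m🬂[38;2;40;13;12m[48;2;37;11;11m🬂[38;2;40;13;12m[48;2;37;11;11m🬂[38;2;40;13;12m[48;2;37;11;11m🬂[38;2;40;13;12m[48;2;37;11;11m🬂[38;2;40;13;12m[48;2;37;11;11m🬂[0m
[38;2;36;11;10m[48;2;33;9;9m🬂[38;2;36;11;10m[48;2;33;9;9m🬂[38;2;36;11;10m[48;2;33;9;9m🬂[38;2;36;11;10m[48;2;33;9;9m🬂[38;2;34;10;9m[48;2;77;77;96m🬝[38;2;35;10;10m[48;2;60;60;75m🬎[38;2;36;11;10m[48;2;33;9;9m🬂[38;2;36;11;10m[48;2;33;9;9m🬂[38;2;36;11;10m[48;2;33;9;9m🬂[38;2;36;11;10m[48;2;33;9;9m🬂[0m
[38;2;31;8;9m[48;2;29;7;8m🬎[38;2;31;8;9m[48;2;29;7;8m🬎[38;2;31;8;9m[48;2;29;7;8m🬎[38;2;76;76;96m[48;2;31;8;8m🬦[38;2;202;202;224m[48;2;88;88;110m🬇[38;2;75;75;94m[48;2;60;60;75m▌[38;2;39;39;50m[48;2;18;11;13m▌[38;2;31;8;9m[48;2;29;7;8m🬎[38;2;31;8;9m[48;2;29;7;8m🬎[38;2;31;8;9m[48;2;29;7;8m🬎[0m
[38;2;27;6;7m[48;2;25;5;7m🬎[38;2;27;6;7m[48;2;25;5;7m🬎[38;2;27;6;7m[48;2;25;5;7m🬎[38;2;27;6;7m[48;2;25;5;7m🬎[38;2;65;65;82m[48;2;25;5;7m🬊[38;2;50;50;64m[48;2;25;12;16m🬆[38;2;25;25;31m[48;2;26;5;7m🬀[38;2;27;6;7m[48;2;25;5;7m🬎[38;2;27;6;7m[48;2;25;5;7m🬎[38;2;27;6;7m[48;2;25;5;7m🬎[0m
[38;2;24;5;6m[48;2;22;4;6m🬂[38;2;24;5;6m[48;2;22;4;6m🬂[38;2;24;5;6m[48;2;22;4;6m🬂[38;2;24;5;6m[48;2;22;4;6m🬂[38;2;24;5;6m[48;2;22;4;6m🬂[38;2;24;5;6m[48;2;22;4;6m🬂[38;2;24;5;6m[48;2;22;4;6m🬂[38;2;24;5;6m[48;2;22;4;6m🬂[38;2;24;5;6m[48;2;22;4;6m🬂[38;2;24;5;6m[48;2;22;4;6m🬂[0m
</frame>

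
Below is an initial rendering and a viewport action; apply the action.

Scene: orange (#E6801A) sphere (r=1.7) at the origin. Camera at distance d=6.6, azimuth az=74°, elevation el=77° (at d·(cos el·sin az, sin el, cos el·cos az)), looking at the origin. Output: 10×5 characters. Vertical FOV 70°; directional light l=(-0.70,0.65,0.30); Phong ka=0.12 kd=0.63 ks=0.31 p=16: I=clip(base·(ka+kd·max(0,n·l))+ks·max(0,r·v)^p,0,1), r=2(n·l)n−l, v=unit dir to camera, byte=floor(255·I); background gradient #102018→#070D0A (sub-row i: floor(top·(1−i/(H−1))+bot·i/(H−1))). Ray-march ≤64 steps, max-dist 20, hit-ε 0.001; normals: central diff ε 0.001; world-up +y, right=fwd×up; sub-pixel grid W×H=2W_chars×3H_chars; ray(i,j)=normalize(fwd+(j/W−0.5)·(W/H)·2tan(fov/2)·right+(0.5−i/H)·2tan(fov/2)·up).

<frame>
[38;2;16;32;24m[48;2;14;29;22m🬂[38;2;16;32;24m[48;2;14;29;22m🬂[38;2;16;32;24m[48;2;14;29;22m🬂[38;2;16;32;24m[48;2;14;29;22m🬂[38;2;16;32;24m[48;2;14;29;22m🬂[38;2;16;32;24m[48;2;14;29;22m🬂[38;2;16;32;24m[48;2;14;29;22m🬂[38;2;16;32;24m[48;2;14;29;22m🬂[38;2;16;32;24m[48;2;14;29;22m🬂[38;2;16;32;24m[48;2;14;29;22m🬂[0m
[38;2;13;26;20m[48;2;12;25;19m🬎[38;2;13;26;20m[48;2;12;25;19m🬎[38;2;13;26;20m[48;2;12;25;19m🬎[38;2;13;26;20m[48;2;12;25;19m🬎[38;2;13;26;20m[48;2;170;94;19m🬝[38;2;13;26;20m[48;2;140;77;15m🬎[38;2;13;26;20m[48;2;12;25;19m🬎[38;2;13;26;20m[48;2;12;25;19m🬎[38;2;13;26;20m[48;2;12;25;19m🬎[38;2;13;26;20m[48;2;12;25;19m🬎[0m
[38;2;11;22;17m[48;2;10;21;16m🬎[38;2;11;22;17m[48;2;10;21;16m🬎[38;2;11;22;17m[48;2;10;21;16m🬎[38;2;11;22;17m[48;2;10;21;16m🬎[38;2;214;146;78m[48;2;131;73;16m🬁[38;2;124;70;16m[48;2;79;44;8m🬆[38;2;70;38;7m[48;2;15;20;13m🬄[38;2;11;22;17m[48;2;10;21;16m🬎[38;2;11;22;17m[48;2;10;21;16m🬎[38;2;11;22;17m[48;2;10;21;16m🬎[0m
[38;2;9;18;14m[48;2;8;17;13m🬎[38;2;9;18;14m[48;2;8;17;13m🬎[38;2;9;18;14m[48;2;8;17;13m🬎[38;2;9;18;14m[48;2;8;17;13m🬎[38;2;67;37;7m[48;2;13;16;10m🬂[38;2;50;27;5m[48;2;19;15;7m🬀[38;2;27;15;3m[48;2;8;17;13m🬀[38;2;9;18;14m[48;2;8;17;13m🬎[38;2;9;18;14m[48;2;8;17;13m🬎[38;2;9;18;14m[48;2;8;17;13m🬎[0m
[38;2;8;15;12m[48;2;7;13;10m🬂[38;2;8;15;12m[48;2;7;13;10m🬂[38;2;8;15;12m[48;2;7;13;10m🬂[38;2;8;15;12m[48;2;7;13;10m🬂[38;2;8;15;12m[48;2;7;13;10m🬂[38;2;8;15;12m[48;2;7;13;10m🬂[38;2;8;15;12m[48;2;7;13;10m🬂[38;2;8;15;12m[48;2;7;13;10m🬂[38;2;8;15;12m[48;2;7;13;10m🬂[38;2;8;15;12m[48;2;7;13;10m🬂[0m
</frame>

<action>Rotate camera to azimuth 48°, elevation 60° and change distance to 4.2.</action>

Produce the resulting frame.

<frame>
[38;2;16;32;24m[48;2;14;29;22m🬂[38;2;16;32;24m[48;2;14;29;22m🬂[38;2;16;32;24m[48;2;14;29;22m🬂[38;2;16;32;24m[48;2;14;29;22m🬂[38;2;16;32;24m[48;2;14;29;22m🬂[38;2;16;32;24m[48;2;14;29;22m🬂[38;2;16;32;24m[48;2;14;29;22m🬂[38;2;16;32;24m[48;2;14;29;22m🬂[38;2;16;32;24m[48;2;14;29;22m🬂[38;2;16;32;24m[48;2;14;29;22m🬂[0m
[38;2;13;26;20m[48;2;12;25;19m🬎[38;2;13;26;20m[48;2;12;25;19m🬎[38;2;13;26;20m[48;2;12;25;19m🬎[38;2;13;26;20m[48;2;167;94;21m🬆[38;2;14;27;21m[48;2;156;93;30m🬀[38;2;127;70;14m[48;2;107;59;12m🬄[38;2;14;27;21m[48;2;73;40;8m🬂[38;2;13;26;20m[48;2;27;15;3m🬬[38;2;13;26;20m[48;2;12;25;19m🬎[38;2;13;26;20m[48;2;12;25;19m🬎[0m
[38;2;11;22;17m[48;2;10;21;16m🬎[38;2;11;22;17m[48;2;10;21;16m🬎[38;2;11;22;17m[48;2;10;21;16m🬎[38;2;179;115;52m[48;2;136;76;16m🬁[38;2;187;129;72m[48;2;110;62;15m🬀[38;2;94;52;10m[48;2;73;41;8m🬆[38;2;61;34;6m[48;2;40;22;4m🬆[38;2;27;15;3m[48;2;11;22;17m▌[38;2;11;22;17m[48;2;10;21;16m🬎[38;2;11;22;17m[48;2;10;21;16m🬎[0m
[38;2;9;18;14m[48;2;8;17;13m🬎[38;2;9;18;14m[48;2;8;17;13m🬎[38;2;9;18;14m[48;2;8;17;13m🬎[38;2;98;54;10m[48;2;34;25;9m🬎[38;2;82;45;9m[48;2;54;30;6m🬆[38;2;55;31;5m[48;2;30;17;3m🬆[38;2;34;19;3m[48;2;27;15;3m🬀[38;2;27;15;3m[48;2;8;17;13m🬄[38;2;9;18;14m[48;2;8;17;13m🬎[38;2;9;18;14m[48;2;8;17;13m🬎[0m
[38;2;8;15;12m[48;2;7;13;10m🬂[38;2;8;15;12m[48;2;7;13;10m🬂[38;2;8;15;12m[48;2;7;13;10m🬂[38;2;8;15;12m[48;2;7;13;10m🬂[38;2;27;15;3m[48;2;7;13;10m🬁[38;2;27;15;3m[48;2;7;13;10m🬂[38;2;8;15;12m[48;2;7;13;10m🬂[38;2;8;15;12m[48;2;7;13;10m🬂[38;2;8;15;12m[48;2;7;13;10m🬂[38;2;8;15;12m[48;2;7;13;10m🬂[0m
</frame>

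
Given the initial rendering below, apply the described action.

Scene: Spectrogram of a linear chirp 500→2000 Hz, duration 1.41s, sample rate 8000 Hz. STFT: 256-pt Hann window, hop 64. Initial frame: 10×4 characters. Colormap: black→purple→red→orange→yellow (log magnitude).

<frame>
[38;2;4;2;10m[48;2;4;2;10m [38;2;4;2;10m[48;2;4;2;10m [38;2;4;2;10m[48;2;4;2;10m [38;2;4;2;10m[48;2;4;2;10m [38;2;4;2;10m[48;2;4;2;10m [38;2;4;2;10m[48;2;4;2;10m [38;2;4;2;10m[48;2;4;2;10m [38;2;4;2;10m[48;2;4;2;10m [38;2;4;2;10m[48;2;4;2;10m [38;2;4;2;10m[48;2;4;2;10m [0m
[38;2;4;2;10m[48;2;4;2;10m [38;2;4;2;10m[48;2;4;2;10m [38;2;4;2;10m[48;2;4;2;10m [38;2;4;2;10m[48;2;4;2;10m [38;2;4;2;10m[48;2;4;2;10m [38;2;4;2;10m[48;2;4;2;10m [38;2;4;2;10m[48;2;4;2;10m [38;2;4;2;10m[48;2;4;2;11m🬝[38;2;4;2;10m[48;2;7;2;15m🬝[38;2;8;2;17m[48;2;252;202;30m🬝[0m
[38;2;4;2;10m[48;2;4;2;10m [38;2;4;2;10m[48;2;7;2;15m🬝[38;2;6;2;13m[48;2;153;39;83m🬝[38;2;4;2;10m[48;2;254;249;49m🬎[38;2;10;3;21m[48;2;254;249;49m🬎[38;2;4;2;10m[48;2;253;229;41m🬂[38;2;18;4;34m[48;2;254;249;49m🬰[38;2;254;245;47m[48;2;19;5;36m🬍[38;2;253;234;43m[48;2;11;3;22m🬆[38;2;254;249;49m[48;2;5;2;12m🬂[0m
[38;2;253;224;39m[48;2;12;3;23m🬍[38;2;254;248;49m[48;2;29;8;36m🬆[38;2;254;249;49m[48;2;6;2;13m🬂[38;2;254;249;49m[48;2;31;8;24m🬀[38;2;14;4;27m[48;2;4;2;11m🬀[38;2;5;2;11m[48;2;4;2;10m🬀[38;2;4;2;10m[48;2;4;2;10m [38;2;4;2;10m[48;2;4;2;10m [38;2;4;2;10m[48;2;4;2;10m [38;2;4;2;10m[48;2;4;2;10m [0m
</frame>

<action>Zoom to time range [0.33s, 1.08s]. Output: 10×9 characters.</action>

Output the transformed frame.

<frame>
[38;2;4;2;10m[48;2;4;2;10m [38;2;4;2;10m[48;2;4;2;10m [38;2;4;2;10m[48;2;4;2;10m [38;2;4;2;10m[48;2;4;2;10m [38;2;4;2;10m[48;2;4;2;10m [38;2;4;2;10m[48;2;4;2;10m [38;2;4;2;10m[48;2;4;2;10m [38;2;4;2;10m[48;2;4;2;10m [38;2;4;2;10m[48;2;4;2;10m [38;2;4;2;10m[48;2;4;2;10m [0m
[38;2;4;2;10m[48;2;4;2;10m [38;2;4;2;10m[48;2;4;2;10m [38;2;4;2;10m[48;2;4;2;10m [38;2;4;2;10m[48;2;4;2;10m [38;2;4;2;10m[48;2;4;2;10m [38;2;4;2;10m[48;2;4;2;10m [38;2;4;2;10m[48;2;4;2;10m [38;2;4;2;10m[48;2;4;2;10m [38;2;4;2;10m[48;2;4;2;10m [38;2;4;2;10m[48;2;4;2;10m [0m
[38;2;4;2;10m[48;2;4;2;10m [38;2;4;2;10m[48;2;4;2;10m [38;2;4;2;10m[48;2;4;2;10m [38;2;4;2;10m[48;2;4;2;10m [38;2;4;2;10m[48;2;4;2;10m [38;2;4;2;10m[48;2;4;2;10m [38;2;4;2;10m[48;2;4;2;10m [38;2;4;2;10m[48;2;4;2;10m [38;2;4;2;10m[48;2;4;2;10m [38;2;4;2;10m[48;2;4;2;10m [0m
[38;2;4;2;10m[48;2;4;2;10m [38;2;4;2;10m[48;2;4;2;10m [38;2;4;2;10m[48;2;4;2;10m [38;2;4;2;10m[48;2;4;2;10m [38;2;4;2;10m[48;2;4;2;10m [38;2;4;2;10m[48;2;4;2;10m [38;2;4;2;10m[48;2;4;2;10m [38;2;4;2;10m[48;2;4;2;10m [38;2;4;2;10m[48;2;4;2;10m [38;2;4;2;10m[48;2;4;2;10m [0m
[38;2;4;2;10m[48;2;4;2;10m [38;2;4;2;10m[48;2;4;2;10m [38;2;4;2;10m[48;2;4;2;10m [38;2;4;2;10m[48;2;4;2;10m [38;2;4;2;10m[48;2;4;2;10m [38;2;4;2;10m[48;2;4;2;10m [38;2;4;2;10m[48;2;4;2;10m [38;2;4;2;10m[48;2;4;2;11m🬎[38;2;4;2;10m[48;2;5;2;13m🬝[38;2;4;2;10m[48;2;8;2;17m🬎[0m
[38;2;4;2;10m[48;2;4;2;10m [38;2;4;2;10m[48;2;4;2;10m [38;2;4;2;10m[48;2;5;2;11m🬎[38;2;4;2;10m[48;2;6;2;14m🬎[38;2;6;2;13m[48;2;25;6;46m🬝[38;2;18;5;27m[48;2;251;180;21m🬝[38;2;10;3;21m[48;2;254;249;49m🬎[38;2;24;5;39m[48;2;252;221;37m🬆[38;2;14;4;27m[48;2;253;226;40m🬂[38;2;252;215;36m[48;2;40;9;71m🬍[0m
[38;2;8;2;17m[48;2;254;244;47m🬎[38;2;45;11;39m[48;2;254;248;49m🬎[38;2;20;5;37m[48;2;253;236;44m🬂[38;2;253;230;41m[48;2;93;23;71m🬍[38;2;241;200;54m[48;2;11;3;22m🬎[38;2;254;249;49m[48;2;15;4;30m🬂[38;2;249;194;32m[48;2;6;2;14m🬂[38;2;45;10;79m[48;2;7;2;15m🬀[38;2;8;2;17m[48;2;4;2;10m🬂[38;2;5;2;12m[48;2;4;2;10m🬂[0m
[38;2;253;226;40m[48;2;6;2;14m🬂[38;2;122;31;85m[48;2;9;2;18m🬀[38;2;14;4;28m[48;2;4;2;11m🬀[38;2;5;2;12m[48;2;4;2;10m🬂[38;2;4;2;11m[48;2;4;2;10m🬂[38;2;4;2;10m[48;2;4;2;10m [38;2;4;2;10m[48;2;4;2;10m [38;2;4;2;10m[48;2;4;2;10m [38;2;4;2;10m[48;2;4;2;10m [38;2;4;2;10m[48;2;4;2;10m [0m
[38;2;4;2;10m[48;2;4;2;10m [38;2;4;2;10m[48;2;4;2;10m [38;2;4;2;10m[48;2;4;2;10m [38;2;4;2;10m[48;2;4;2;10m [38;2;4;2;10m[48;2;4;2;10m [38;2;4;2;10m[48;2;4;2;10m [38;2;4;2;10m[48;2;4;2;10m [38;2;4;2;10m[48;2;4;2;10m [38;2;4;2;10m[48;2;4;2;10m [38;2;4;2;10m[48;2;4;2;10m [0m
</frame>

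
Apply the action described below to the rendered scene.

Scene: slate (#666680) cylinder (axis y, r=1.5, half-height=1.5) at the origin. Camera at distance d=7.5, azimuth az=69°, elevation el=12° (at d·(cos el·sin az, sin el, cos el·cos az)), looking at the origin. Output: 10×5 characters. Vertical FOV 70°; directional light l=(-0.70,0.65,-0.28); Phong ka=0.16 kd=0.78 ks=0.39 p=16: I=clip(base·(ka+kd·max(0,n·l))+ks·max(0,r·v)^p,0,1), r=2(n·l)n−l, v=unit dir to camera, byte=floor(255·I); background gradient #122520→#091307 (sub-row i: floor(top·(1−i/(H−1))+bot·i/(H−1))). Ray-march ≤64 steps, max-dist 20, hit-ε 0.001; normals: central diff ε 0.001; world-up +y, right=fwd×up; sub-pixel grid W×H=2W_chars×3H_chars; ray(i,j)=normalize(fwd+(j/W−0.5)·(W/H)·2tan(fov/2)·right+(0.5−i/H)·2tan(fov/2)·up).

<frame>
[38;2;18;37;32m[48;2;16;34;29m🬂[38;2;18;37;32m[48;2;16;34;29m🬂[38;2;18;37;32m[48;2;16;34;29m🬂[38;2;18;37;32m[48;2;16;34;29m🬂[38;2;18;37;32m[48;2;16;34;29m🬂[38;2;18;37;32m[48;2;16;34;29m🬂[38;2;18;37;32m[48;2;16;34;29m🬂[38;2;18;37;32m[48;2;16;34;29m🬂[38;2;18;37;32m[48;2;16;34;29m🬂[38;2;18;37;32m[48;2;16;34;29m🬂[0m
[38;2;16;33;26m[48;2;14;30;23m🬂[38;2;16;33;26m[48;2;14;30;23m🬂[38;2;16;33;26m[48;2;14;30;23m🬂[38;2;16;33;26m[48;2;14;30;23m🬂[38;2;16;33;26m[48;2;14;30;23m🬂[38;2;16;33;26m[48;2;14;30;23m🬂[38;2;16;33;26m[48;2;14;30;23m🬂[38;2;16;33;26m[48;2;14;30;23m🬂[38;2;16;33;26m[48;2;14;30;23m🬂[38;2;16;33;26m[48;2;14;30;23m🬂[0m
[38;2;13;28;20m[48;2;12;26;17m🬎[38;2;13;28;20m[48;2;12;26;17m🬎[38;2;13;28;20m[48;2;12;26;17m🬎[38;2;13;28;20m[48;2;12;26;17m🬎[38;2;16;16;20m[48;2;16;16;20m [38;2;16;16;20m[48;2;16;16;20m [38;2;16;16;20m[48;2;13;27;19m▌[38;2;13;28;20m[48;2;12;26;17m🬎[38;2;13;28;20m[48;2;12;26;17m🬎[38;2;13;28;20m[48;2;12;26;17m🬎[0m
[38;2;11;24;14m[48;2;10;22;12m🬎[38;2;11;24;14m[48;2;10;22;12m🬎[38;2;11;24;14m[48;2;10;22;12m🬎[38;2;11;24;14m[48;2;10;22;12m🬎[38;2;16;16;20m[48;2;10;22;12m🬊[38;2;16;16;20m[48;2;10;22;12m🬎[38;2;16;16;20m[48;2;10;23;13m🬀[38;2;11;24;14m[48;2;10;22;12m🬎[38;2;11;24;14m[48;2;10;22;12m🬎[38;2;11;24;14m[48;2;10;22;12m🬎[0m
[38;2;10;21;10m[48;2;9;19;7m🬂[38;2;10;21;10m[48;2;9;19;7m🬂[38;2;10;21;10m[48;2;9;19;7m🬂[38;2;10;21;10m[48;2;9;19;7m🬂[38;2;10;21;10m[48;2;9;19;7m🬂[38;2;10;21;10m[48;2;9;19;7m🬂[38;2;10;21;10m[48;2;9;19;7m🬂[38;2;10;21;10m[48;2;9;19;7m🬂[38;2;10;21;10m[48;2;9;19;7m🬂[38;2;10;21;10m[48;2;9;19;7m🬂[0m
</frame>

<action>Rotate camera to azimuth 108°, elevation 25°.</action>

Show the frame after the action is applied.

<frame>
[38;2;18;37;32m[48;2;16;34;29m🬂[38;2;18;37;32m[48;2;16;34;29m🬂[38;2;18;37;32m[48;2;16;34;29m🬂[38;2;18;37;32m[48;2;16;34;29m🬂[38;2;18;37;32m[48;2;16;34;29m🬂[38;2;18;37;32m[48;2;16;34;29m🬂[38;2;18;37;32m[48;2;16;34;29m🬂[38;2;18;37;32m[48;2;16;34;29m🬂[38;2;18;37;32m[48;2;16;34;29m🬂[38;2;18;37;32m[48;2;16;34;29m🬂[0m
[38;2;16;33;26m[48;2;14;30;23m🬂[38;2;16;33;26m[48;2;14;30;23m🬂[38;2;16;33;26m[48;2;14;30;23m🬂[38;2;16;33;26m[48;2;14;30;23m🬂[38;2;15;31;24m[48;2;68;68;85m🬝[38;2;15;32;25m[48;2;68;68;85m🬎[38;2;16;33;26m[48;2;14;30;23m🬂[38;2;16;33;26m[48;2;14;30;23m🬂[38;2;16;33;26m[48;2;14;30;23m🬂[38;2;16;33;26m[48;2;14;30;23m🬂[0m
[38;2;13;28;20m[48;2;12;26;17m🬎[38;2;13;28;20m[48;2;12;26;17m🬎[38;2;13;28;20m[48;2;12;26;17m🬎[38;2;13;28;20m[48;2;12;26;17m🬎[38;2;16;16;20m[48;2;68;68;85m🬺[38;2;69;69;86m[48;2;16;16;20m🬂[38;2;20;20;26m[48;2;13;24;19m🬓[38;2;13;28;20m[48;2;12;26;17m🬎[38;2;13;28;20m[48;2;12;26;17m🬎[38;2;13;28;20m[48;2;12;26;17m🬎[0m
[38;2;11;24;14m[48;2;10;22;12m🬎[38;2;11;24;14m[48;2;10;22;12m🬎[38;2;11;24;14m[48;2;10;22;12m🬎[38;2;11;24;14m[48;2;10;22;12m🬎[38;2;16;16;20m[48;2;10;22;12m🬊[38;2;16;16;20m[48;2;10;22;12m🬎[38;2;31;31;39m[48;2;10;23;13m🬀[38;2;11;24;14m[48;2;10;22;12m🬎[38;2;11;24;14m[48;2;10;22;12m🬎[38;2;11;24;14m[48;2;10;22;12m🬎[0m
[38;2;10;21;10m[48;2;9;19;7m🬂[38;2;10;21;10m[48;2;9;19;7m🬂[38;2;10;21;10m[48;2;9;19;7m🬂[38;2;10;21;10m[48;2;9;19;7m🬂[38;2;10;21;10m[48;2;9;19;7m🬂[38;2;10;21;10m[48;2;9;19;7m🬂[38;2;10;21;10m[48;2;9;19;7m🬂[38;2;10;21;10m[48;2;9;19;7m🬂[38;2;10;21;10m[48;2;9;19;7m🬂[38;2;10;21;10m[48;2;9;19;7m🬂[0m
</frame>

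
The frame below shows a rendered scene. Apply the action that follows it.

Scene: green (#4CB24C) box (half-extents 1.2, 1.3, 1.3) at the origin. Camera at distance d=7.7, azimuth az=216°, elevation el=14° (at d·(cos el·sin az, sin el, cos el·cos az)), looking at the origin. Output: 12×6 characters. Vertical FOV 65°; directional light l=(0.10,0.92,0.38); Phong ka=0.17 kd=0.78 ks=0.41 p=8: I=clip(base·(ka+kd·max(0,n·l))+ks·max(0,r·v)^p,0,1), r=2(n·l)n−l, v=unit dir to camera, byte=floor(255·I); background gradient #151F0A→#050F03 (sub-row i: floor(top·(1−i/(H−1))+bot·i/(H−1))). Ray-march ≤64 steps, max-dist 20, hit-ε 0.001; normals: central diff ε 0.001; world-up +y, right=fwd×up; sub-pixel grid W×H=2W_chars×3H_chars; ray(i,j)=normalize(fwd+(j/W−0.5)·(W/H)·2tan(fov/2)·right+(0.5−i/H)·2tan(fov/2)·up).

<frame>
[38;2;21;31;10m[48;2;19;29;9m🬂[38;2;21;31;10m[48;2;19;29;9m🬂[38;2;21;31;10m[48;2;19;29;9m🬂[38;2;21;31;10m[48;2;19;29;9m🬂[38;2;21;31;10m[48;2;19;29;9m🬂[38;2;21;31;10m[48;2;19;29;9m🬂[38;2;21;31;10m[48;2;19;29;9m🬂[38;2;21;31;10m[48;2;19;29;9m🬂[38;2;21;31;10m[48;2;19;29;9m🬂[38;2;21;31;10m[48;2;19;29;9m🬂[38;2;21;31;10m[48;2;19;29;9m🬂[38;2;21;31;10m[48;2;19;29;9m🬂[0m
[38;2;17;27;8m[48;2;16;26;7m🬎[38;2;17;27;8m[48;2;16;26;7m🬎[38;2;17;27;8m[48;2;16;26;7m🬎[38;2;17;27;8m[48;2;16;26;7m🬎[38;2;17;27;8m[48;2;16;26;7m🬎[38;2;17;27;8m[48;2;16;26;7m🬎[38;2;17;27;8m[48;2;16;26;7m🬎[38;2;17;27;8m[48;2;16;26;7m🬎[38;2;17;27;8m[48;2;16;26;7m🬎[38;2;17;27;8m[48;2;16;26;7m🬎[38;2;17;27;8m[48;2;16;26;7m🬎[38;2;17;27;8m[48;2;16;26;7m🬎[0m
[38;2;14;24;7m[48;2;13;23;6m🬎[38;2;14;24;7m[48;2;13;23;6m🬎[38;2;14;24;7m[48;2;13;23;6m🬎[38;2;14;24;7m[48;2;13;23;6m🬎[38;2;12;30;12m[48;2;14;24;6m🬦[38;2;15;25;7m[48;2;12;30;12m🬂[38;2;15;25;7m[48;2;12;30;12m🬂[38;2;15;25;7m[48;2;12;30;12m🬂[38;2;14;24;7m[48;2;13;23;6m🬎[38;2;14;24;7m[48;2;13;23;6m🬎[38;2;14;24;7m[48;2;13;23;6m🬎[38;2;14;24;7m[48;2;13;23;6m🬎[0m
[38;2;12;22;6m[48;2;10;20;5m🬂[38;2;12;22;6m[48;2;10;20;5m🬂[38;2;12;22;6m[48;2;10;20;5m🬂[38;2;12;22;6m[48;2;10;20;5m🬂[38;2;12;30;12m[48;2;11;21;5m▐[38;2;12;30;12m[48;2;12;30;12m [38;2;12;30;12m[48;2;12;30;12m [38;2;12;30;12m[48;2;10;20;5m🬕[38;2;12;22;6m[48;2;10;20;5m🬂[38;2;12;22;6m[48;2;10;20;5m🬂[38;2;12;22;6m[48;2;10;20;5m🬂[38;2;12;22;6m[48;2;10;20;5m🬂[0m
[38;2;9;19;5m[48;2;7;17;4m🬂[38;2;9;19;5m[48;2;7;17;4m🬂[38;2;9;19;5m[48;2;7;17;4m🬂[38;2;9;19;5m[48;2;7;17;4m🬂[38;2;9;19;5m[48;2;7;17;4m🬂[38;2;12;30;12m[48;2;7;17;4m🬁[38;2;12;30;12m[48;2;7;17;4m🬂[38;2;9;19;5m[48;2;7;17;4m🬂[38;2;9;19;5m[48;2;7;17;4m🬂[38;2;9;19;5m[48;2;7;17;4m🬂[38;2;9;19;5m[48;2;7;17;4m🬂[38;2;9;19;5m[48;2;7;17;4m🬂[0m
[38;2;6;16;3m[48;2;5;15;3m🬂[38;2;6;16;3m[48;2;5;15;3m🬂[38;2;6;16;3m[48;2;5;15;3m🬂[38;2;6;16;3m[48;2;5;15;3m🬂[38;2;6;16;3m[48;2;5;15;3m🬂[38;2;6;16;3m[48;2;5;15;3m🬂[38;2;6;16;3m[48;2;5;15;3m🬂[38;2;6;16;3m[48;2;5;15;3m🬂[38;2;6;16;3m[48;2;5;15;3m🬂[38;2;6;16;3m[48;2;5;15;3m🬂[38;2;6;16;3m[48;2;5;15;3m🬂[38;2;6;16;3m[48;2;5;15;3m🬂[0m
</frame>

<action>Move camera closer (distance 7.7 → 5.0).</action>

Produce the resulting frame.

<frame>
[38;2;21;31;10m[48;2;19;29;9m🬂[38;2;21;31;10m[48;2;19;29;9m🬂[38;2;21;31;10m[48;2;19;29;9m🬂[38;2;21;31;10m[48;2;19;29;9m🬂[38;2;21;31;10m[48;2;19;29;9m🬂[38;2;21;31;10m[48;2;19;29;9m🬂[38;2;21;31;10m[48;2;19;29;9m🬂[38;2;21;31;10m[48;2;19;29;9m🬂[38;2;21;31;10m[48;2;19;29;9m🬂[38;2;21;31;10m[48;2;19;29;9m🬂[38;2;21;31;10m[48;2;19;29;9m🬂[38;2;21;31;10m[48;2;19;29;9m🬂[0m
[38;2;17;27;8m[48;2;16;26;7m🬎[38;2;17;27;8m[48;2;16;26;7m🬎[38;2;17;27;8m[48;2;16;26;7m🬎[38;2;17;27;8m[48;2;16;26;7m🬎[38;2;17;27;8m[48;2;16;26;7m🬎[38;2;17;27;8m[48;2;16;26;7m🬎[38;2;17;27;8m[48;2;16;26;7m🬎[38;2;17;27;8m[48;2;16;26;7m🬎[38;2;17;27;8m[48;2;16;26;7m🬎[38;2;17;27;8m[48;2;16;26;7m🬎[38;2;17;27;8m[48;2;16;26;7m🬎[38;2;17;27;8m[48;2;16;26;7m🬎[0m
[38;2;14;24;7m[48;2;13;23;6m🬎[38;2;14;24;7m[48;2;13;23;6m🬎[38;2;14;24;7m[48;2;13;23;6m🬎[38;2;12;30;12m[48;2;14;24;6m▐[38;2;12;30;12m[48;2;12;30;12m [38;2;12;30;12m[48;2;12;30;12m [38;2;12;30;12m[48;2;12;30;12m [38;2;12;30;12m[48;2;12;30;12m [38;2;12;30;12m[48;2;14;24;6m▌[38;2;14;24;7m[48;2;13;23;6m🬎[38;2;14;24;7m[48;2;13;23;6m🬎[38;2;14;24;7m[48;2;13;23;6m🬎[0m
[38;2;12;22;6m[48;2;10;20;5m🬂[38;2;12;22;6m[48;2;10;20;5m🬂[38;2;12;22;6m[48;2;10;20;5m🬂[38;2;12;30;12m[48;2;11;21;5m▐[38;2;12;30;12m[48;2;12;30;12m [38;2;12;30;12m[48;2;12;30;12m [38;2;12;30;12m[48;2;12;30;12m [38;2;12;30;12m[48;2;12;30;12m [38;2;12;30;12m[48;2;11;21;5m▌[38;2;12;22;6m[48;2;10;20;5m🬂[38;2;12;22;6m[48;2;10;20;5m🬂[38;2;12;22;6m[48;2;10;20;5m🬂[0m
[38;2;9;19;5m[48;2;7;17;4m🬂[38;2;9;19;5m[48;2;7;17;4m🬂[38;2;9;19;5m[48;2;7;17;4m🬂[38;2;12;30;12m[48;2;7;17;4m🬁[38;2;12;30;12m[48;2;7;17;4m🬎[38;2;12;30;12m[48;2;12;30;12m [38;2;12;30;12m[48;2;12;30;12m [38;2;12;30;12m[48;2;7;17;4m🬝[38;2;12;30;12m[48;2;7;17;4m🬀[38;2;9;19;5m[48;2;7;17;4m🬂[38;2;9;19;5m[48;2;7;17;4m🬂[38;2;9;19;5m[48;2;7;17;4m🬂[0m
[38;2;6;16;3m[48;2;5;15;3m🬂[38;2;6;16;3m[48;2;5;15;3m🬂[38;2;6;16;3m[48;2;5;15;3m🬂[38;2;6;16;3m[48;2;5;15;3m🬂[38;2;6;16;3m[48;2;5;15;3m🬂[38;2;6;16;3m[48;2;5;15;3m🬂[38;2;12;30;12m[48;2;5;15;3m🬂[38;2;6;16;3m[48;2;5;15;3m🬂[38;2;6;16;3m[48;2;5;15;3m🬂[38;2;6;16;3m[48;2;5;15;3m🬂[38;2;6;16;3m[48;2;5;15;3m🬂[38;2;6;16;3m[48;2;5;15;3m🬂[0m
</frame>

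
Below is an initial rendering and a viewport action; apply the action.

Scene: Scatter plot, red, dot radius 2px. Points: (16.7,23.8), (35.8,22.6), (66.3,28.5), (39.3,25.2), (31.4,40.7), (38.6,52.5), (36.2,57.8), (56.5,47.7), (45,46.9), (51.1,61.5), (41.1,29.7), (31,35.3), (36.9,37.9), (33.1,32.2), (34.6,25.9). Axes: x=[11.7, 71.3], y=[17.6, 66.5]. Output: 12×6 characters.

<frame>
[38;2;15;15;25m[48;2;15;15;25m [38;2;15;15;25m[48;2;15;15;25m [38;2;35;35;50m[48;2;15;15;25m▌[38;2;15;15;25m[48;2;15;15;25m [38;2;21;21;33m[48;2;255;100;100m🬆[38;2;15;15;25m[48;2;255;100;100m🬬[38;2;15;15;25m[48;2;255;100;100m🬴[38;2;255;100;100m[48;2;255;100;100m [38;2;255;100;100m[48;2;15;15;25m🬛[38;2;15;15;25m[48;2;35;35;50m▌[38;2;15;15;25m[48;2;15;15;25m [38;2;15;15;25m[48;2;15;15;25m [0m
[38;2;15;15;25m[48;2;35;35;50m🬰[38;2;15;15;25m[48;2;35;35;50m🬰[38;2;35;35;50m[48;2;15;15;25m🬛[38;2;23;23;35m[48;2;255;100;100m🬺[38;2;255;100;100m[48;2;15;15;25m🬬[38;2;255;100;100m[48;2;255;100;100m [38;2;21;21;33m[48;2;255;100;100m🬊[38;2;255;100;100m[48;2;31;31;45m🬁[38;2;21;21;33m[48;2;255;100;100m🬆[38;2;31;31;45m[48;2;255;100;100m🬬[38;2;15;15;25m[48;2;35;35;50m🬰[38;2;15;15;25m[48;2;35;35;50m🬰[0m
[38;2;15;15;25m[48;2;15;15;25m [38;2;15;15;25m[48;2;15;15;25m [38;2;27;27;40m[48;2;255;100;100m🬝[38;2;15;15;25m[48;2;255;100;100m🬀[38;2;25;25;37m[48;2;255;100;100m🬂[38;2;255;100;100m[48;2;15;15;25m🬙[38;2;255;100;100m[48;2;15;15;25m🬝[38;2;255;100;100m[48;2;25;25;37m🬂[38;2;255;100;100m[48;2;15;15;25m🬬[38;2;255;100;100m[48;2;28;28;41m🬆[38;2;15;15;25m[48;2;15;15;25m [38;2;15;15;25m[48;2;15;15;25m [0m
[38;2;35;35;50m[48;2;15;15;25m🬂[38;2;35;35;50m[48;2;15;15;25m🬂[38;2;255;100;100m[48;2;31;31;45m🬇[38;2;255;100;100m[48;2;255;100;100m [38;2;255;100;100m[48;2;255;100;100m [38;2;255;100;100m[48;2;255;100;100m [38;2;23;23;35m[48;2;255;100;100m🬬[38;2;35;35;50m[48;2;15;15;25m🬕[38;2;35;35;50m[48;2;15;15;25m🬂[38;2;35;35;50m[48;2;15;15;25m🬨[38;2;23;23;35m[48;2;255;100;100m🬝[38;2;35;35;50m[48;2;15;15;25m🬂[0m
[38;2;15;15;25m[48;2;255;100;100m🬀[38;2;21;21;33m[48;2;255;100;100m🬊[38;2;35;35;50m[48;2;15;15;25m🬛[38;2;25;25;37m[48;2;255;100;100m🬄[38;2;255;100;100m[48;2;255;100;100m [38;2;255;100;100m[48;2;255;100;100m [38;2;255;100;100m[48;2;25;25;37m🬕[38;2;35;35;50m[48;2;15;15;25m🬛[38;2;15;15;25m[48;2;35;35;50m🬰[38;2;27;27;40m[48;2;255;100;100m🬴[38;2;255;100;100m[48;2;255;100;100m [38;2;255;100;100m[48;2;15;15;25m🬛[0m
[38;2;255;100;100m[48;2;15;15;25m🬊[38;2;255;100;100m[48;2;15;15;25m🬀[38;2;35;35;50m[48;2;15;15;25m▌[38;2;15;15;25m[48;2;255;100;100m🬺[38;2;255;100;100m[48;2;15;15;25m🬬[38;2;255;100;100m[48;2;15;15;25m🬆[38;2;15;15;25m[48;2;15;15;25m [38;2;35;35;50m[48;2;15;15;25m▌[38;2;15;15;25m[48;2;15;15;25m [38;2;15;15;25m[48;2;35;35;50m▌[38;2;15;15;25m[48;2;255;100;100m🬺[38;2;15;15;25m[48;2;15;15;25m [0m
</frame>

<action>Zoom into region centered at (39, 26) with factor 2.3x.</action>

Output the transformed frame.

<frame>
[38;2;15;15;25m[48;2;15;15;25m [38;2;15;15;25m[48;2;255;100;100m🬐[38;2;255;100;100m[48;2;255;100;100m [38;2;15;15;25m[48;2;255;100;100m🬊[38;2;15;15;25m[48;2;35;35;50m▌[38;2;15;15;25m[48;2;15;15;25m [38;2;15;15;25m[48;2;15;15;25m [38;2;35;35;50m[48;2;15;15;25m▌[38;2;15;15;25m[48;2;15;15;25m [38;2;15;15;25m[48;2;35;35;50m▌[38;2;15;15;25m[48;2;15;15;25m [38;2;15;15;25m[48;2;15;15;25m [0m
[38;2;15;15;25m[48;2;35;35;50m🬰[38;2;15;15;25m[48;2;35;35;50m🬰[38;2;255;100;100m[48;2;28;28;41m🬊[38;2;255;100;100m[48;2;15;15;25m🬝[38;2;255;100;100m[48;2;31;31;45m🬀[38;2;23;23;35m[48;2;255;100;100m🬝[38;2;15;15;25m[48;2;255;100;100m🬀[38;2;28;28;41m[48;2;255;100;100m🬊[38;2;15;15;25m[48;2;35;35;50m🬰[38;2;15;15;25m[48;2;35;35;50m🬐[38;2;15;15;25m[48;2;35;35;50m🬰[38;2;15;15;25m[48;2;35;35;50m🬰[0m
[38;2;15;15;25m[48;2;15;15;25m [38;2;15;15;25m[48;2;15;15;25m [38;2;27;27;40m[48;2;255;100;100m🬝[38;2;15;15;25m[48;2;255;100;100m🬀[38;2;28;28;41m[48;2;255;100;100m🬊[38;2;15;15;25m[48;2;255;100;100m🬆[38;2;255;100;100m[48;2;15;15;25m🬙[38;2;255;100;100m[48;2;23;23;35m🬀[38;2;15;15;25m[48;2;15;15;25m [38;2;15;15;25m[48;2;35;35;50m▌[38;2;15;15;25m[48;2;15;15;25m [38;2;15;15;25m[48;2;15;15;25m [0m
[38;2;35;35;50m[48;2;15;15;25m🬂[38;2;35;35;50m[48;2;15;15;25m🬂[38;2;35;35;50m[48;2;15;15;25m🬕[38;2;255;100;100m[48;2;15;15;25m🬸[38;2;255;100;100m[48;2;255;100;100m [38;2;255;100;100m[48;2;255;100;100m [38;2;255;100;100m[48;2;15;15;25m🬆[38;2;35;35;50m[48;2;15;15;25m🬕[38;2;35;35;50m[48;2;15;15;25m🬂[38;2;35;35;50m[48;2;15;15;25m🬨[38;2;35;35;50m[48;2;15;15;25m🬂[38;2;35;35;50m[48;2;15;15;25m🬂[0m
[38;2;15;15;25m[48;2;35;35;50m🬰[38;2;15;15;25m[48;2;35;35;50m🬰[38;2;35;35;50m[48;2;15;15;25m🬛[38;2;23;23;35m[48;2;255;100;100m🬺[38;2;255;100;100m[48;2;28;28;41m🬆[38;2;15;15;25m[48;2;35;35;50m🬰[38;2;15;15;25m[48;2;35;35;50m🬰[38;2;35;35;50m[48;2;15;15;25m🬛[38;2;15;15;25m[48;2;35;35;50m🬰[38;2;15;15;25m[48;2;35;35;50m🬐[38;2;15;15;25m[48;2;35;35;50m🬰[38;2;15;15;25m[48;2;35;35;50m🬰[0m
[38;2;15;15;25m[48;2;15;15;25m [38;2;15;15;25m[48;2;15;15;25m [38;2;35;35;50m[48;2;15;15;25m▌[38;2;15;15;25m[48;2;15;15;25m [38;2;15;15;25m[48;2;35;35;50m▌[38;2;15;15;25m[48;2;15;15;25m [38;2;15;15;25m[48;2;15;15;25m [38;2;35;35;50m[48;2;15;15;25m▌[38;2;15;15;25m[48;2;15;15;25m [38;2;15;15;25m[48;2;35;35;50m▌[38;2;15;15;25m[48;2;15;15;25m [38;2;15;15;25m[48;2;15;15;25m [0m
</frame>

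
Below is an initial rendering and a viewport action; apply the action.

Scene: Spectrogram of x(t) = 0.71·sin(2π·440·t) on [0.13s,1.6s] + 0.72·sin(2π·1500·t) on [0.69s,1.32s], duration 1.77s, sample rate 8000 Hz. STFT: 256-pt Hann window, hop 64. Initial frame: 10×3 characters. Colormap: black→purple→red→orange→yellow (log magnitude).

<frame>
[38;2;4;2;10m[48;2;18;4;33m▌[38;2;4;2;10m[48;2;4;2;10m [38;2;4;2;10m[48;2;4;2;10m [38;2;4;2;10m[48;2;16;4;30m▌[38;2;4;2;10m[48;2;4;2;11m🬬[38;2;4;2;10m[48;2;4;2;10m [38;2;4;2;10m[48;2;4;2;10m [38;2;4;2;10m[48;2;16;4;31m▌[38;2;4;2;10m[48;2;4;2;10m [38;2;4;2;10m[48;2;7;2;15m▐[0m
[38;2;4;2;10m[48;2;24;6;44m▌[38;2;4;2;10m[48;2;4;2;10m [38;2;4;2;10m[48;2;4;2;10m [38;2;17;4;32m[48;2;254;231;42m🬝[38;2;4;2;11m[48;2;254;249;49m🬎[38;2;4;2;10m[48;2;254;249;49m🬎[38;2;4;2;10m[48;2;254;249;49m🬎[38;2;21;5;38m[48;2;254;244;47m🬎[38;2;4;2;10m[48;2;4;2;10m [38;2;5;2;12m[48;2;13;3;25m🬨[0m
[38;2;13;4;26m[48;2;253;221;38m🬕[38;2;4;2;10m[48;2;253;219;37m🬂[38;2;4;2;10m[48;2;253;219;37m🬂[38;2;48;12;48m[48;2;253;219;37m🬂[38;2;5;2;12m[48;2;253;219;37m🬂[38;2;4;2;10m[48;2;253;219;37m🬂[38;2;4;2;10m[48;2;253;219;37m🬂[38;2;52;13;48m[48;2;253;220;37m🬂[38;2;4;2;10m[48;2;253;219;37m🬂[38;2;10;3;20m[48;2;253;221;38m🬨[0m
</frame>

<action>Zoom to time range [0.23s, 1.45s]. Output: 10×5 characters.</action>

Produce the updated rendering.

<frame>
[38;2;4;2;10m[48;2;4;2;10m [38;2;4;2;10m[48;2;4;2;10m [38;2;4;2;10m[48;2;4;2;10m [38;2;4;2;10m[48;2;13;3;26m▌[38;2;4;2;10m[48;2;4;2;10m [38;2;4;2;10m[48;2;4;2;10m [38;2;4;2;10m[48;2;4;2;10m [38;2;4;2;10m[48;2;4;2;10m [38;2;4;2;10m[48;2;4;2;10m [38;2;4;2;10m[48;2;14;4;28m▐[0m
[38;2;4;2;10m[48;2;4;2;10m [38;2;4;2;10m[48;2;4;2;10m [38;2;4;2;10m[48;2;4;2;10m [38;2;4;2;10m[48;2;17;4;33m▌[38;2;4;2;10m[48;2;4;2;10m [38;2;4;2;10m[48;2;4;2;10m [38;2;4;2;10m[48;2;4;2;10m [38;2;4;2;10m[48;2;4;2;10m [38;2;4;2;10m[48;2;4;2;10m [38;2;4;2;10m[48;2;19;4;35m▐[0m
[38;2;4;2;10m[48;2;4;2;10m [38;2;4;2;10m[48;2;4;2;10m [38;2;4;2;10m[48;2;4;2;10m [38;2;15;4;28m[48;2;119;30;85m🬝[38;2;4;2;10m[48;2;4;2;11m🬎[38;2;4;2;10m[48;2;4;2;11m🬎[38;2;4;2;10m[48;2;4;2;11m🬎[38;2;4;2;10m[48;2;4;2;11m🬎[38;2;4;2;10m[48;2;4;2;11m🬎[38;2;16;4;30m[48;2;138;35;84m🬬[0m
[38;2;4;2;10m[48;2;4;2;10m [38;2;4;2;10m[48;2;4;2;10m [38;2;4;2;10m[48;2;4;2;10m [38;2;26;7;36m[48;2;254;249;49m🬺[38;2;254;249;49m[48;2;4;2;10m🬂[38;2;254;249;49m[48;2;4;2;10m🬂[38;2;254;249;49m[48;2;4;2;10m🬂[38;2;254;249;49m[48;2;4;2;10m🬂[38;2;254;249;49m[48;2;4;2;10m🬂[38;2;254;246;48m[48;2;29;7;37m🬀[0m
[38;2;254;248;49m[48;2;5;2;13m🬋[38;2;254;248;49m[48;2;5;2;13m🬋[38;2;254;248;49m[48;2;5;2;13m🬋[38;2;254;248;49m[48;2;15;4;29m🬋[38;2;254;248;49m[48;2;5;2;13m🬋[38;2;254;248;49m[48;2;5;2;13m🬋[38;2;254;248;49m[48;2;5;2;13m🬋[38;2;254;248;49m[48;2;5;2;13m🬋[38;2;254;248;49m[48;2;5;2;13m🬋[38;2;254;248;49m[48;2;16;4;31m🬋[0m
</frame>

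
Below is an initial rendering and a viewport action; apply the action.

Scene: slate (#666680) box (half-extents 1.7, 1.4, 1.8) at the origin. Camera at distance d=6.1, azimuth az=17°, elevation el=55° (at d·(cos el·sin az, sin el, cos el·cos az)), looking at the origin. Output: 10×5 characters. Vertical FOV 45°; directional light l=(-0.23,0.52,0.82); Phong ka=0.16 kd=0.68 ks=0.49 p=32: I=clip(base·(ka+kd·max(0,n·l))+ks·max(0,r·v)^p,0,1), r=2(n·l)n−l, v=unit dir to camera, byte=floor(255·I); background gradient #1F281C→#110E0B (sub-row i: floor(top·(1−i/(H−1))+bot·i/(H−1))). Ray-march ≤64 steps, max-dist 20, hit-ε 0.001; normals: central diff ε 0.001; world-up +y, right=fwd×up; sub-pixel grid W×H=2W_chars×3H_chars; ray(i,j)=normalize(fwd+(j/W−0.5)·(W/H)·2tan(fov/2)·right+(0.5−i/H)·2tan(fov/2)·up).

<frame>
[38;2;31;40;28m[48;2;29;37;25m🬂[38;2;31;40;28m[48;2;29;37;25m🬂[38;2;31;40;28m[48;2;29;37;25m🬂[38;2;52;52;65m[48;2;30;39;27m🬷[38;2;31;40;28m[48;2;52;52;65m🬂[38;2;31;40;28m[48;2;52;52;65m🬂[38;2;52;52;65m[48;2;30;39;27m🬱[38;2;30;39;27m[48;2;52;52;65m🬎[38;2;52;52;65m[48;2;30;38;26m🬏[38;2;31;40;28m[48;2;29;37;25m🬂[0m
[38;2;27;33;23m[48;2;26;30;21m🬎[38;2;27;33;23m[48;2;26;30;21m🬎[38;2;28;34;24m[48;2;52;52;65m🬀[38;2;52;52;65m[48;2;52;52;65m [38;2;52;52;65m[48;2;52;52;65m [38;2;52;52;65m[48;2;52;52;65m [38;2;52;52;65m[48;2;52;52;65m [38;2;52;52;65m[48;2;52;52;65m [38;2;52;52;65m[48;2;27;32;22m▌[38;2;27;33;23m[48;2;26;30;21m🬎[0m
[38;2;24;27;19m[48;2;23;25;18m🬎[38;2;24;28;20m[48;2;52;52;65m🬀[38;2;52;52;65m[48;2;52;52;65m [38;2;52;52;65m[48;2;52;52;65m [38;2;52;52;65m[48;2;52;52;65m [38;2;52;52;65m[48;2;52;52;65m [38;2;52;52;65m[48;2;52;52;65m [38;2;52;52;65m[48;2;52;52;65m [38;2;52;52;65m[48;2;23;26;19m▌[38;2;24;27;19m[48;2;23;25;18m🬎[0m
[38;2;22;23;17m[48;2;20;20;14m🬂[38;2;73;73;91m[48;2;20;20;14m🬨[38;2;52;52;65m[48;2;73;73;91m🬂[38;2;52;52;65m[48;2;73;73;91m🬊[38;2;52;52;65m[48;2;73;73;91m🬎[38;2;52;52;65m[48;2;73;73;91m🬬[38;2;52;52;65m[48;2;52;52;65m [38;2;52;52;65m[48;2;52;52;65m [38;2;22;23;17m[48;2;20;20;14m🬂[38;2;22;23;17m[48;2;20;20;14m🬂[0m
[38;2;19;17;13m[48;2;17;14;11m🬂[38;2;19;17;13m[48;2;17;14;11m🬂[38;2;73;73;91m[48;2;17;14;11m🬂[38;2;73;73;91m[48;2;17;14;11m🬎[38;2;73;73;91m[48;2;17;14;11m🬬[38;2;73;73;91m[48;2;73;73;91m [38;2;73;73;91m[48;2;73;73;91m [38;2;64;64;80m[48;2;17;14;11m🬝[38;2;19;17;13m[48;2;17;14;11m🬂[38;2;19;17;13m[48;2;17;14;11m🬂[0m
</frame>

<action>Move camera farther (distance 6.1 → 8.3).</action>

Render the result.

<frame>
[38;2;31;40;28m[48;2;29;37;25m🬂[38;2;31;40;28m[48;2;29;37;25m🬂[38;2;31;40;28m[48;2;29;37;25m🬂[38;2;31;40;28m[48;2;29;37;25m🬂[38;2;52;52;65m[48;2;30;38;26m🬏[38;2;31;40;28m[48;2;29;37;25m🬂[38;2;31;40;28m[48;2;29;37;25m🬂[38;2;31;40;28m[48;2;29;37;25m🬂[38;2;31;40;28m[48;2;29;37;25m🬂[38;2;31;40;28m[48;2;29;37;25m🬂[0m
[38;2;27;33;23m[48;2;26;30;21m🬎[38;2;27;33;23m[48;2;26;30;21m🬎[38;2;27;33;23m[48;2;26;30;21m🬎[38;2;52;52;65m[48;2;27;33;23m🬷[38;2;52;52;65m[48;2;52;52;65m [38;2;52;52;65m[48;2;52;52;65m [38;2;52;52;65m[48;2;52;52;65m [38;2;52;52;65m[48;2;27;32;23m🬓[38;2;27;33;23m[48;2;26;30;21m🬎[38;2;27;33;23m[48;2;26;30;21m🬎[0m
[38;2;24;27;19m[48;2;23;25;18m🬎[38;2;24;27;19m[48;2;23;25;18m🬎[38;2;24;27;19m[48;2;52;52;65m🬆[38;2;52;52;65m[48;2;52;52;65m [38;2;52;52;65m[48;2;52;52;65m [38;2;52;52;65m[48;2;52;52;65m [38;2;52;52;65m[48;2;52;52;65m [38;2;52;52;65m[48;2;23;26;18m🬄[38;2;24;27;19m[48;2;23;25;18m🬎[38;2;24;27;19m[48;2;23;25;18m🬎[0m
[38;2;22;23;17m[48;2;20;20;14m🬂[38;2;22;23;17m[48;2;20;20;14m🬂[38;2;73;73;91m[48;2;20;20;15m🬉[38;2;73;73;91m[48;2;73;73;91m [38;2;52;52;65m[48;2;73;73;91m🬂[38;2;52;52;65m[48;2;73;73;91m🬂[38;2;52;52;65m[48;2;73;73;91m🬎[38;2;22;23;17m[48;2;20;20;14m🬂[38;2;22;23;17m[48;2;20;20;14m🬂[38;2;22;23;17m[48;2;20;20;14m🬂[0m
[38;2;19;17;13m[48;2;17;14;11m🬂[38;2;19;17;13m[48;2;17;14;11m🬂[38;2;19;17;13m[48;2;17;14;11m🬂[38;2;19;17;13m[48;2;17;14;11m🬂[38;2;73;73;91m[48;2;17;15;11m🬁[38;2;73;73;91m[48;2;17;14;11m🬂[38;2;73;73;91m[48;2;17;15;11m🬄[38;2;19;17;13m[48;2;17;14;11m🬂[38;2;19;17;13m[48;2;17;14;11m🬂[38;2;19;17;13m[48;2;17;14;11m🬂[0m
</frame>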